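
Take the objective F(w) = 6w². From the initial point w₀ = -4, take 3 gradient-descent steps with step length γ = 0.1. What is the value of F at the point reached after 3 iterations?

0.006144

F′(w) = 12w
w₁ = -4 − 0.1·(-48) = 0.8
w₂ = 0.8 − 0.1·9.6 = -0.16
w₃ = -0.16 − 0.1·(-1.92) = 0.032
F(0.032) = 0.006144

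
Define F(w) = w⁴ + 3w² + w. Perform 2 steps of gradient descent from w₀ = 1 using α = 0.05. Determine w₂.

0.246775

F′(w) = 4w³ + 6w + 1
w₁ = 1 − 0.05·11 = 0.45
w₂ = 0.45 − 0.05·4.0645 = 0.246775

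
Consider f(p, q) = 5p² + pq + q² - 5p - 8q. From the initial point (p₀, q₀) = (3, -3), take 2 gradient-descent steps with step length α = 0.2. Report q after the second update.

1.4

∇f = (10p + q - 5, p + 2q - 8)
Step 1: at (3, -3), ∇f = (22, -11) → (3, -3) − 0.2·(22, -11) = (-1.4, -0.8)
Step 2: at (-1.4, -0.8), ∇f = (-19.8, -11) → (-1.4, -0.8) − 0.2·(-19.8, -11) = (2.56, 1.4)
q = 1.4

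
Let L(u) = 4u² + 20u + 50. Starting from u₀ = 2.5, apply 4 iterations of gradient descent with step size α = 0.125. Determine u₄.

-2.5

L′(u) = 8u + 20
Step 1: L′(2.5) = 40; u₁ = 2.5 − 0.125·40 = -2.5
Step 2: L′(-2.5) = 0; u₂ = -2.5 − 0.125·0 = -2.5
Step 3: L′(-2.5) = 0; u₃ = -2.5 − 0.125·0 = -2.5
Step 4: L′(-2.5) = 0; u₄ = -2.5 − 0.125·0 = -2.5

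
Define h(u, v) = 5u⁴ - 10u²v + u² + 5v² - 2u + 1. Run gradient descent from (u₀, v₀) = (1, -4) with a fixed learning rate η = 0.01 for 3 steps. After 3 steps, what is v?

∇h = (20u³ - 20uv + 2u - 2, -10u² + 10v)
(u₁, v₁) = (1, -4) − 0.01·(100, -50) = (0, -3.5)
(u₂, v₂) = (0, -3.5) − 0.01·(-2, -35) = (0.02, -3.15)
(u₃, v₃) = (0.02, -3.15) − 0.01·(-0.69984, -31.504) = (0.0269984, -2.83496)
v = -2.83496

-2.83496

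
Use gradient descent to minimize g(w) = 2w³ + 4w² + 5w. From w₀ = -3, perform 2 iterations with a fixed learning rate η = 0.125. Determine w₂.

g′(w) = 6w² + 8w + 5
w₁ = -3 − 0.125·35 = -7.375
w₂ = -7.375 − 0.125·272.34375 = -41.41796875

-41.41796875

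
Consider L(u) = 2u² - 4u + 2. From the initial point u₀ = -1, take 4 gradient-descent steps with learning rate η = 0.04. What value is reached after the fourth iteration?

L′(u) = 4u - 4
u₁ = -1 − 0.04·(-8) = -0.68
u₂ = -0.68 − 0.04·(-6.72) = -0.4112
u₃ = -0.4112 − 0.04·(-5.6448) = -0.185408
u₄ = -0.185408 − 0.04·(-4.741632) = 0.00425728

0.00425728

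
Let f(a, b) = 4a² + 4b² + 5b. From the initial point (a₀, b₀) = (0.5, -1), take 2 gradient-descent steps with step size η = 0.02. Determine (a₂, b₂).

(0.3528, -0.8896)

∇f = (8a, 8b + 5)
(a₁, b₁) = (0.5, -1) − 0.02·(4, -3) = (0.42, -0.94)
(a₂, b₂) = (0.42, -0.94) − 0.02·(3.36, -2.52) = (0.3528, -0.8896)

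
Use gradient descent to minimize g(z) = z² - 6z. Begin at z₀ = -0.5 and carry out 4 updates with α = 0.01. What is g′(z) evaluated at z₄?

g′(z) = 2z - 6
z₁ = -0.5 − 0.01·(-7) = -0.43
z₂ = -0.43 − 0.01·(-6.86) = -0.3614
z₃ = -0.3614 − 0.01·(-6.7228) = -0.294172
z₄ = -0.294172 − 0.01·(-6.588344) = -0.22828856
g′(z) at (-0.22828856) = -6.45657712

-6.45657712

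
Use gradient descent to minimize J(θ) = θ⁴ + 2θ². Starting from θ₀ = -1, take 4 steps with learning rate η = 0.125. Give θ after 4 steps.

0

J′(θ) = 4θ³ + 4θ
θ₁ = -1 − 0.125·(-8) = 0
θ₂ = 0 − 0.125·0 = 0
θ₃ = 0 − 0.125·0 = 0
θ₄ = 0 − 0.125·0 = 0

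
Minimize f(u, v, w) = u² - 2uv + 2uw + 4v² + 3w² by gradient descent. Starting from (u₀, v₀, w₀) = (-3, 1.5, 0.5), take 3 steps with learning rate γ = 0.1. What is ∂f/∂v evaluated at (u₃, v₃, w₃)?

-0.296

∇f = (2u - 2v + 2w, -2u + 8v, 2u + 6w)
Step 1: at (-3, 1.5, 0.5), ∇f = (-8, 18, -3) → (-3, 1.5, 0.5) − 0.1·(-8, 18, -3) = (-2.2, -0.3, 0.8)
Step 2: at (-2.2, -0.3, 0.8), ∇f = (-2.2, 2, 0.4) → (-2.2, -0.3, 0.8) − 0.1·(-2.2, 2, 0.4) = (-1.98, -0.5, 0.76)
Step 3: at (-1.98, -0.5, 0.76), ∇f = (-1.44, -0.04, 0.6) → (-1.98, -0.5, 0.76) − 0.1·(-1.44, -0.04, 0.6) = (-1.836, -0.496, 0.7)
∂f/∂v at (-1.836, -0.496, 0.7) = -0.296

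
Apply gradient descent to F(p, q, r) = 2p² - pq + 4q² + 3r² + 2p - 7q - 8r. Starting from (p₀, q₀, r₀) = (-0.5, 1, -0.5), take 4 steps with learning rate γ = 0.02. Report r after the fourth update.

∇F = (4p - q + 2, -p + 8q - 7, 6r - 8)
(p₁, q₁, r₁) = (-0.5, 1, -0.5) − 0.02·(-1, 1.5, -11) = (-0.48, 0.97, -0.28)
(p₂, q₂, r₂) = (-0.48, 0.97, -0.28) − 0.02·(-0.89, 1.24, -9.68) = (-0.4622, 0.9452, -0.0864)
(p₃, q₃, r₃) = (-0.4622, 0.9452, -0.0864) − 0.02·(-0.794, 1.0238, -8.5184) = (-0.44632, 0.924724, 0.083968)
(p₄, q₄, r₄) = (-0.44632, 0.924724, 0.083968) − 0.02·(-0.710004, 0.844112, -7.496192) = (-0.43211992, 0.90784176, 0.23389184)
r = 0.23389184

0.23389184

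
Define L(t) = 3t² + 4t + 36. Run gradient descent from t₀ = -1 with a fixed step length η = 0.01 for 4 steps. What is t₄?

-0.92691632

L′(t) = 6t + 4
Step 1: L′(-1) = -2; t₁ = -1 − 0.01·(-2) = -0.98
Step 2: L′(-0.98) = -1.88; t₂ = -0.98 − 0.01·(-1.88) = -0.9612
Step 3: L′(-0.9612) = -1.7672; t₃ = -0.9612 − 0.01·(-1.7672) = -0.943528
Step 4: L′(-0.943528) = -1.661168; t₄ = -0.943528 − 0.01·(-1.661168) = -0.92691632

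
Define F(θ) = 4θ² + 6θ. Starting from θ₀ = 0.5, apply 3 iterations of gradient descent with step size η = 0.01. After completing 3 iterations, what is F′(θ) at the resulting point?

7.78688

F′(θ) = 8θ + 6
Step 1: F′(0.5) = 10; θ₁ = 0.5 − 0.01·10 = 0.4
Step 2: F′(0.4) = 9.2; θ₂ = 0.4 − 0.01·9.2 = 0.308
Step 3: F′(0.308) = 8.464; θ₃ = 0.308 − 0.01·8.464 = 0.22336
F′(θ) at (0.22336) = 7.78688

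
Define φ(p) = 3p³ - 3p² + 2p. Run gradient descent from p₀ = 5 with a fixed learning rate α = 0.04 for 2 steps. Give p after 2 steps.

-6.637184

φ′(p) = 9p² - 6p + 2
p₁ = 5 − 0.04·197 = -2.88
p₂ = -2.88 − 0.04·93.9296 = -6.637184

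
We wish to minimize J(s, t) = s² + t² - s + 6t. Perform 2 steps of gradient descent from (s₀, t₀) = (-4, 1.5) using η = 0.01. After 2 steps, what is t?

∇J = (2s - 1, 2t + 6)
(s₁, t₁) = (-4, 1.5) − 0.01·(-9, 9) = (-3.91, 1.41)
(s₂, t₂) = (-3.91, 1.41) − 0.01·(-8.82, 8.82) = (-3.8218, 1.3218)
t = 1.3218

1.3218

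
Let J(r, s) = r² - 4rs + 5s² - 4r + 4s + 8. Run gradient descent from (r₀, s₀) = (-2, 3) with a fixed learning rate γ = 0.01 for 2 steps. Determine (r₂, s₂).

(-1.6208, 2.21)

∇J = (2r - 4s - 4, -4r + 10s + 4)
(r₁, s₁) = (-2, 3) − 0.01·(-20, 42) = (-1.8, 2.58)
(r₂, s₂) = (-1.8, 2.58) − 0.01·(-17.92, 37) = (-1.6208, 2.21)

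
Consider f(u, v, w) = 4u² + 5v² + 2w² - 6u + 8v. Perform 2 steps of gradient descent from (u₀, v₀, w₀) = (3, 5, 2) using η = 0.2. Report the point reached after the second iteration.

∇f = (8u - 6, 10v + 8, 4w)
(u₁, v₁, w₁) = (3, 5, 2) − 0.2·(18, 58, 8) = (-0.6, -6.6, 0.4)
(u₂, v₂, w₂) = (-0.6, -6.6, 0.4) − 0.2·(-10.8, -58, 1.6) = (1.56, 5, 0.08)

(1.56, 5, 0.08)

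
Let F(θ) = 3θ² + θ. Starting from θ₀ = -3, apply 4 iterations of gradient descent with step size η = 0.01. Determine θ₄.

F′(θ) = 6θ + 1
θ₁ = -3 − 0.01·(-17) = -2.83
θ₂ = -2.83 − 0.01·(-15.98) = -2.6702
θ₃ = -2.6702 − 0.01·(-15.0212) = -2.519988
θ₄ = -2.519988 − 0.01·(-14.119928) = -2.37878872

-2.37878872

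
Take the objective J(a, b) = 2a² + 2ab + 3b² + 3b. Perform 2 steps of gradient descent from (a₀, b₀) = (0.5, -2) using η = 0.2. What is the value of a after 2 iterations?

0.34

∇J = (4a + 2b, 2a + 6b + 3)
Step 1: at (0.5, -2), ∇J = (-2, -8) → (0.5, -2) − 0.2·(-2, -8) = (0.9, -0.4)
Step 2: at (0.9, -0.4), ∇J = (2.8, 2.4) → (0.9, -0.4) − 0.2·(2.8, 2.4) = (0.34, -0.88)
a = 0.34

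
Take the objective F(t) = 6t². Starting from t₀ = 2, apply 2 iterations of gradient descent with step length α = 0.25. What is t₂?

F′(t) = 12t
t₁ = 2 − 0.25·24 = -4
t₂ = -4 − 0.25·(-48) = 8

8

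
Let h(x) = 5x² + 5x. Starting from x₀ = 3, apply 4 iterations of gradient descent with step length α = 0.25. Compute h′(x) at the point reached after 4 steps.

h′(x) = 10x + 5
x₁ = 3 − 0.25·35 = -5.75
x₂ = -5.75 − 0.25·(-52.5) = 7.375
x₃ = 7.375 − 0.25·78.75 = -12.3125
x₄ = -12.3125 − 0.25·(-118.125) = 17.21875
h′(x) at (17.21875) = 177.1875

177.1875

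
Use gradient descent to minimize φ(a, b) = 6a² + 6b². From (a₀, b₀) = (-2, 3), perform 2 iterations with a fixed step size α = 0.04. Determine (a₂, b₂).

(-0.5408, 0.8112)

∇φ = (12a, 12b)
Step 1: at (-2, 3), ∇φ = (-24, 36) → (-2, 3) − 0.04·(-24, 36) = (-1.04, 1.56)
Step 2: at (-1.04, 1.56), ∇φ = (-12.48, 18.72) → (-1.04, 1.56) − 0.04·(-12.48, 18.72) = (-0.5408, 0.8112)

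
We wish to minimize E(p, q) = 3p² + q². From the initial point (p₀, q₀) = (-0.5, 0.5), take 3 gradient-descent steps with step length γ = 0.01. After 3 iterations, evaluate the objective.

0.738862931008

∇E = (6p, 2q)
(p₁, q₁) = (-0.5, 0.5) − 0.01·(-3, 1) = (-0.47, 0.49)
(p₂, q₂) = (-0.47, 0.49) − 0.01·(-2.82, 0.98) = (-0.4418, 0.4802)
(p₃, q₃) = (-0.4418, 0.4802) − 0.01·(-2.6508, 0.9604) = (-0.415292, 0.470596)
E(-0.415292, 0.470596) = 0.738862931008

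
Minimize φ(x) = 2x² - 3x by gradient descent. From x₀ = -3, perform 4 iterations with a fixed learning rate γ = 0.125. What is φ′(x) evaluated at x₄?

φ′(x) = 4x - 3
Step 1: φ′(-3) = -15; x₁ = -3 − 0.125·(-15) = -1.125
Step 2: φ′(-1.125) = -7.5; x₂ = -1.125 − 0.125·(-7.5) = -0.1875
Step 3: φ′(-0.1875) = -3.75; x₃ = -0.1875 − 0.125·(-3.75) = 0.28125
Step 4: φ′(0.28125) = -1.875; x₄ = 0.28125 − 0.125·(-1.875) = 0.515625
φ′(x) at (0.515625) = -0.9375

-0.9375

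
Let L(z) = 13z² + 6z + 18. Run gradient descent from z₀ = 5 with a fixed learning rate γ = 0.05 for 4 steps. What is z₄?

L′(z) = 26z + 6
z₁ = 5 − 0.05·136 = -1.8
z₂ = -1.8 − 0.05·(-40.8) = 0.24
z₃ = 0.24 − 0.05·12.24 = -0.372
z₄ = -0.372 − 0.05·(-3.672) = -0.1884

-0.1884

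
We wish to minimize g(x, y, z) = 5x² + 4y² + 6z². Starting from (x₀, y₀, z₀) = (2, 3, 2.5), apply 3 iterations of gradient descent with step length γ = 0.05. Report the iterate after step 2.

∇g = (10x, 8y, 12z)
Step 1: at (2, 3, 2.5), ∇g = (20, 24, 30) → (2, 3, 2.5) − 0.05·(20, 24, 30) = (1, 1.8, 1)
Step 2: at (1, 1.8, 1), ∇g = (10, 14.4, 12) → (1, 1.8, 1) − 0.05·(10, 14.4, 12) = (0.5, 1.08, 0.4)

(0.5, 1.08, 0.4)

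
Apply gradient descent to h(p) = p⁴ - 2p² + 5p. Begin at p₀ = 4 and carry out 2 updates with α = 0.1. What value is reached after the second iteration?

3416.85

h′(p) = 4p³ - 4p + 5
p₁ = 4 − 0.1·245 = -20.5
p₂ = -20.5 − 0.1·(-34373.5) = 3416.85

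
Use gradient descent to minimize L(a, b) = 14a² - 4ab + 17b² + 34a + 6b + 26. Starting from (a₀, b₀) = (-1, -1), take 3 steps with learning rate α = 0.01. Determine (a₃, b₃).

∇L = (28a - 4b + 34, -4a + 34b + 6)
Step 1: at (-1, -1), ∇L = (10, -24) → (-1, -1) − 0.01·(10, -24) = (-1.1, -0.76)
Step 2: at (-1.1, -0.76), ∇L = (6.24, -15.44) → (-1.1, -0.76) − 0.01·(6.24, -15.44) = (-1.1624, -0.6056)
Step 3: at (-1.1624, -0.6056), ∇L = (3.8752, -9.9408) → (-1.1624, -0.6056) − 0.01·(3.8752, -9.9408) = (-1.201152, -0.506192)

(-1.201152, -0.506192)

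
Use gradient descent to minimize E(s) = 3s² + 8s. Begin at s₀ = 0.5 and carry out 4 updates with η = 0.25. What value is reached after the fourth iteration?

-1.21875

E′(s) = 6s + 8
s₁ = 0.5 − 0.25·11 = -2.25
s₂ = -2.25 − 0.25·(-5.5) = -0.875
s₃ = -0.875 − 0.25·2.75 = -1.5625
s₄ = -1.5625 − 0.25·(-1.375) = -1.21875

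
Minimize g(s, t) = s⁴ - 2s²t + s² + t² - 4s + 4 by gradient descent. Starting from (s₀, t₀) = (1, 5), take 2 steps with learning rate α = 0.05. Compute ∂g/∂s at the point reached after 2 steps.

∇g = (4s³ - 4st + 2s - 4, -2s² + 2t)
Step 1: at (1, 5), ∇g = (-18, 8) → (1, 5) − 0.05·(-18, 8) = (1.9, 4.6)
Step 2: at (1.9, 4.6), ∇g = (-7.724, 1.98) → (1.9, 4.6) − 0.05·(-7.724, 1.98) = (2.2862, 4.501)
∂g/∂s at (2.2862, 4.501) = 7.208876831712

7.208876831712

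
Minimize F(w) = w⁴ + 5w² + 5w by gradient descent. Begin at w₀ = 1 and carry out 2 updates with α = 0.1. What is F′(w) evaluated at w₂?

F′(w) = 4w³ + 10w + 5
Step 1: F′(1) = 19; w₁ = 1 − 0.1·19 = -0.9
Step 2: F′(-0.9) = -6.916; w₂ = -0.9 − 0.1·(-6.916) = -0.2084
F′(w) at (-0.2084) = 2.879796285184

2.879796285184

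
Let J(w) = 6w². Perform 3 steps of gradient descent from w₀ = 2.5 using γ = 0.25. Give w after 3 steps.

J′(w) = 12w
w₁ = 2.5 − 0.25·30 = -5
w₂ = -5 − 0.25·(-60) = 10
w₃ = 10 − 0.25·120 = -20

-20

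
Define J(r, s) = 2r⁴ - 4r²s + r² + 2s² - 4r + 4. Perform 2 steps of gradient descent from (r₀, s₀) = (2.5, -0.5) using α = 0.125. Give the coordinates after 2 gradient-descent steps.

(2996.5625, 106.5625)

∇J = (8r³ - 8rs + 2r - 4, -4r² + 4s)
(r₁, s₁) = (2.5, -0.5) − 0.125·(136, -27) = (-14.5, 2.875)
(r₂, s₂) = (-14.5, 2.875) − 0.125·(-24088.5, -829.5) = (2996.5625, 106.5625)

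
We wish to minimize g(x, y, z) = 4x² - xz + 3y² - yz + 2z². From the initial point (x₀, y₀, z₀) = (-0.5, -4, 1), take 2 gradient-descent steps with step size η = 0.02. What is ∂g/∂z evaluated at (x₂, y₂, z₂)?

∇g = (8x - z, 6y - z, -x - y + 4z)
(x₁, y₁, z₁) = (-0.5, -4, 1) − 0.02·(-5, -25, 8.5) = (-0.4, -3.5, 0.83)
(x₂, y₂, z₂) = (-0.4, -3.5, 0.83) − 0.02·(-4.03, -21.83, 7.22) = (-0.3194, -3.0634, 0.6856)
∂g/∂z at (-0.3194, -3.0634, 0.6856) = 6.1252

6.1252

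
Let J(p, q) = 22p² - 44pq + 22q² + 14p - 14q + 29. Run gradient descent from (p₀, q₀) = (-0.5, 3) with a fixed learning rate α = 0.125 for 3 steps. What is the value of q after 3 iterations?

-1589.5

∇J = (44p - 44q + 14, -44p + 44q - 14)
Step 1: at (-0.5, 3), ∇J = (-140, 140) → (-0.5, 3) − 0.125·(-140, 140) = (17, -14.5)
Step 2: at (17, -14.5), ∇J = (1400, -1400) → (17, -14.5) − 0.125·(1400, -1400) = (-158, 160.5)
Step 3: at (-158, 160.5), ∇J = (-14000, 14000) → (-158, 160.5) − 0.125·(-14000, 14000) = (1592, -1589.5)
q = -1589.5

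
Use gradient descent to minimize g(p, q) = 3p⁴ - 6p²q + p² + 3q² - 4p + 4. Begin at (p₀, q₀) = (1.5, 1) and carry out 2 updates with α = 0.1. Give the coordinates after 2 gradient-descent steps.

∇g = (12p³ - 12pq + 2p - 4, -6p² + 6q)
Step 1: at (1.5, 1), ∇g = (21.5, -7.5) → (1.5, 1) − 0.1·(21.5, -7.5) = (-0.65, 1.75)
Step 2: at (-0.65, 1.75), ∇g = (5.0545, 7.965) → (-0.65, 1.75) − 0.1·(5.0545, 7.965) = (-1.15545, 0.9535)

(-1.15545, 0.9535)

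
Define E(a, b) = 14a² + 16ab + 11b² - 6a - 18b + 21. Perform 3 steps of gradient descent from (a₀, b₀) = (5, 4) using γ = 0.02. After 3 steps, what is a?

∇E = (28a + 16b - 6, 16a + 22b - 18)
Step 1: at (5, 4), ∇E = (198, 150) → (5, 4) − 0.02·(198, 150) = (1.04, 1)
Step 2: at (1.04, 1), ∇E = (39.12, 20.64) → (1.04, 1) − 0.02·(39.12, 20.64) = (0.2576, 0.5872)
Step 3: at (0.2576, 0.5872), ∇E = (10.608, -0.96) → (0.2576, 0.5872) − 0.02·(10.608, -0.96) = (0.04544, 0.6064)
a = 0.04544

0.04544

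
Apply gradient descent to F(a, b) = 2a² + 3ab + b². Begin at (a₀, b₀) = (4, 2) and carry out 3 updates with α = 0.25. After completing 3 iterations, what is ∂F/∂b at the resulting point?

∇F = (4a + 3b, 3a + 2b)
Step 1: at (4, 2), ∇F = (22, 16) → (4, 2) − 0.25·(22, 16) = (-1.5, -2)
Step 2: at (-1.5, -2), ∇F = (-12, -8.5) → (-1.5, -2) − 0.25·(-12, -8.5) = (1.5, 0.125)
Step 3: at (1.5, 0.125), ∇F = (6.375, 4.75) → (1.5, 0.125) − 0.25·(6.375, 4.75) = (-0.09375, -1.0625)
∂F/∂b at (-0.09375, -1.0625) = -2.40625

-2.40625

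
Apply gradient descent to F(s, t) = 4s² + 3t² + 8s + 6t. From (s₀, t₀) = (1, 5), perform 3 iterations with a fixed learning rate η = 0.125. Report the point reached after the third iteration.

(-1, -0.90625)

∇F = (8s + 8, 6t + 6)
Step 1: at (1, 5), ∇F = (16, 36) → (1, 5) − 0.125·(16, 36) = (-1, 0.5)
Step 2: at (-1, 0.5), ∇F = (0, 9) → (-1, 0.5) − 0.125·(0, 9) = (-1, -0.625)
Step 3: at (-1, -0.625), ∇F = (0, 2.25) → (-1, -0.625) − 0.125·(0, 2.25) = (-1, -0.90625)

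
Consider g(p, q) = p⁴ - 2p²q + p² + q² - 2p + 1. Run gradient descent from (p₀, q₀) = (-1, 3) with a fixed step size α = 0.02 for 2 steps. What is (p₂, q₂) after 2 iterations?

∇g = (4p³ - 4pq + 2p - 2, -2p² + 2q)
(p₁, q₁) = (-1, 3) − 0.02·(4, 4) = (-1.08, 2.92)
(p₂, q₂) = (-1.08, 2.92) − 0.02·(3.415552, 3.5072) = (-1.14831104, 2.849856)

(-1.14831104, 2.849856)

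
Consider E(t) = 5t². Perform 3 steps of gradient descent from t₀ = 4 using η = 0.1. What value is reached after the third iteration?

E′(t) = 10t
Step 1: E′(4) = 40; t₁ = 4 − 0.1·40 = 0
Step 2: E′(0) = 0; t₂ = 0 − 0.1·0 = 0
Step 3: E′(0) = 0; t₃ = 0 − 0.1·0 = 0

0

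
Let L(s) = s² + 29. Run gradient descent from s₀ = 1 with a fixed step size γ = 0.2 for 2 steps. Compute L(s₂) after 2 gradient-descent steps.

L′(s) = 2s
s₁ = 1 − 0.2·2 = 0.6
s₂ = 0.6 − 0.2·1.2 = 0.36
L(0.36) = 29.1296

29.1296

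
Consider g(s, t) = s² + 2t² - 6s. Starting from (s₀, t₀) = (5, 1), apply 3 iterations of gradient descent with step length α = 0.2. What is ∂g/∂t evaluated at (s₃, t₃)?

0.032

∇g = (2s - 6, 4t)
(s₁, t₁) = (5, 1) − 0.2·(4, 4) = (4.2, 0.2)
(s₂, t₂) = (4.2, 0.2) − 0.2·(2.4, 0.8) = (3.72, 0.04)
(s₃, t₃) = (3.72, 0.04) − 0.2·(1.44, 0.16) = (3.432, 0.008)
∂g/∂t at (3.432, 0.008) = 0.032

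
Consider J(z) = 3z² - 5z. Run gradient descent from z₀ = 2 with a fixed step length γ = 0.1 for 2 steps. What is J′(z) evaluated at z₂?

1.12

J′(z) = 6z - 5
z₁ = 2 − 0.1·7 = 1.3
z₂ = 1.3 − 0.1·2.8 = 1.02
J′(z) at (1.02) = 1.12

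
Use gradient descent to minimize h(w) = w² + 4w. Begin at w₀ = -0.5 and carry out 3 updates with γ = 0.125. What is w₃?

h′(w) = 2w + 4
Step 1: h′(-0.5) = 3; w₁ = -0.5 − 0.125·3 = -0.875
Step 2: h′(-0.875) = 2.25; w₂ = -0.875 − 0.125·2.25 = -1.15625
Step 3: h′(-1.15625) = 1.6875; w₃ = -1.15625 − 0.125·1.6875 = -1.3671875

-1.3671875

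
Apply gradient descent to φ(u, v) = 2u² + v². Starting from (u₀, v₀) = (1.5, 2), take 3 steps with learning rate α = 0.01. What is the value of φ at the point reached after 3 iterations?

∇φ = (4u, 2v)
Step 1: at (1.5, 2), ∇φ = (6, 4) → (1.5, 2) − 0.01·(6, 4) = (1.44, 1.96)
Step 2: at (1.44, 1.96), ∇φ = (5.76, 3.92) → (1.44, 1.96) − 0.01·(5.76, 3.92) = (1.3824, 1.9208)
Step 3: at (1.3824, 1.9208), ∇φ = (5.5296, 3.8416) → (1.3824, 1.9208) − 0.01·(5.5296, 3.8416) = (1.327104, 1.882384)
φ(1.327104, 1.882384) = 7.065779577088

7.065779577088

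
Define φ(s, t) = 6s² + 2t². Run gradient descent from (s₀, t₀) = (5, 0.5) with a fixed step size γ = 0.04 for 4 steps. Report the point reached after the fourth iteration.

(0.3655808, 0.24893568)

∇φ = (12s, 4t)
(s₁, t₁) = (5, 0.5) − 0.04·(60, 2) = (2.6, 0.42)
(s₂, t₂) = (2.6, 0.42) − 0.04·(31.2, 1.68) = (1.352, 0.3528)
(s₃, t₃) = (1.352, 0.3528) − 0.04·(16.224, 1.4112) = (0.70304, 0.296352)
(s₄, t₄) = (0.70304, 0.296352) − 0.04·(8.43648, 1.185408) = (0.3655808, 0.24893568)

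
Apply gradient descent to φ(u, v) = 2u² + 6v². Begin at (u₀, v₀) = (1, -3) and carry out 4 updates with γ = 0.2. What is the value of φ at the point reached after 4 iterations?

∇φ = (4u, 12v)
Step 1: at (1, -3), ∇φ = (4, -36) → (1, -3) − 0.2·(4, -36) = (0.2, 4.2)
Step 2: at (0.2, 4.2), ∇φ = (0.8, 50.4) → (0.2, 4.2) − 0.2·(0.8, 50.4) = (0.04, -5.88)
Step 3: at (0.04, -5.88), ∇φ = (0.16, -70.56) → (0.04, -5.88) − 0.2·(0.16, -70.56) = (0.008, 8.232)
Step 4: at (0.008, 8.232), ∇φ = (0.032, 98.784) → (0.008, 8.232) − 0.2·(0.032, 98.784) = (0.0016, -11.5248)
φ(0.0016, -11.5248) = 796.92609536

796.92609536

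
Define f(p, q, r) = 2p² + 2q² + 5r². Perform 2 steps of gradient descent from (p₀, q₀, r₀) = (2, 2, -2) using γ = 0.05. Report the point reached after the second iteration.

(1.28, 1.28, -0.5)

∇f = (4p, 4q, 10r)
Step 1: at (2, 2, -2), ∇f = (8, 8, -20) → (2, 2, -2) − 0.05·(8, 8, -20) = (1.6, 1.6, -1)
Step 2: at (1.6, 1.6, -1), ∇f = (6.4, 6.4, -10) → (1.6, 1.6, -1) − 0.05·(6.4, 6.4, -10) = (1.28, 1.28, -0.5)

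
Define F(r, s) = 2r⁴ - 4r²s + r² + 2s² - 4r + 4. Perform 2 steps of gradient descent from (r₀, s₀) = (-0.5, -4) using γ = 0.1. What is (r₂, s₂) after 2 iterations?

∇F = (8r³ - 8rs + 2r - 4, -4r² + 4s)
Step 1: at (-0.5, -4), ∇F = (-22, -17) → (-0.5, -4) − 0.1·(-22, -17) = (1.7, -2.3)
Step 2: at (1.7, -2.3), ∇F = (69.984, -20.76) → (1.7, -2.3) − 0.1·(69.984, -20.76) = (-5.2984, -0.224)

(-5.2984, -0.224)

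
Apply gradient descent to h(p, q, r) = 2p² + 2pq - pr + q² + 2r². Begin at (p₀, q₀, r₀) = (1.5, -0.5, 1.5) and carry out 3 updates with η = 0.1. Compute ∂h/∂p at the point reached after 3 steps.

∇h = (4p + 2q - r, 2p + 2q, -p + 4r)
(p₁, q₁, r₁) = (1.5, -0.5, 1.5) − 0.1·(3.5, 2, 4.5) = (1.15, -0.7, 1.05)
(p₂, q₂, r₂) = (1.15, -0.7, 1.05) − 0.1·(2.15, 0.9, 3.05) = (0.935, -0.79, 0.745)
(p₃, q₃, r₃) = (0.935, -0.79, 0.745) − 0.1·(1.415, 0.29, 2.045) = (0.7935, -0.819, 0.5405)
∂h/∂p at (0.7935, -0.819, 0.5405) = 0.9955

0.9955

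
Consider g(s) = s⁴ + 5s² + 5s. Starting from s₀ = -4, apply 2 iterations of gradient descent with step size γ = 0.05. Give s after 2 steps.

g′(s) = 4s³ + 10s + 5
s₁ = -4 − 0.05·(-291) = 10.55
s₂ = 10.55 − 0.05·4807.4655 = -229.823275

-229.823275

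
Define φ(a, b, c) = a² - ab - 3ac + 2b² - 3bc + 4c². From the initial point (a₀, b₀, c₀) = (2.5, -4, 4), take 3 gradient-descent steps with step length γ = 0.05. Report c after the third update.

∇φ = (2a - b - 3c, -a + 4b - 3c, -3a - 3b + 8c)
Step 1: at (2.5, -4, 4), ∇φ = (-3, -30.5, 36.5) → (2.5, -4, 4) − 0.05·(-3, -30.5, 36.5) = (2.65, -2.475, 2.175)
Step 2: at (2.65, -2.475, 2.175), ∇φ = (1.25, -19.075, 16.875) → (2.65, -2.475, 2.175) − 0.05·(1.25, -19.075, 16.875) = (2.5875, -1.52125, 1.33125)
Step 3: at (2.5875, -1.52125, 1.33125), ∇φ = (2.7025, -12.66625, 7.45125) → (2.5875, -1.52125, 1.33125) − 0.05·(2.7025, -12.66625, 7.45125) = (2.452375, -0.8879375, 0.9586875)
c = 0.9586875

0.9586875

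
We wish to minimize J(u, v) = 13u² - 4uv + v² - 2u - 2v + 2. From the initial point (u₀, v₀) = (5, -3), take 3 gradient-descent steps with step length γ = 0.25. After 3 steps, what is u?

-959.25

∇J = (26u - 4v - 2, -4u + 2v - 2)
Step 1: at (5, -3), ∇J = (140, -28) → (5, -3) − 0.25·(140, -28) = (-30, 4)
Step 2: at (-30, 4), ∇J = (-798, 126) → (-30, 4) − 0.25·(-798, 126) = (169.5, -27.5)
Step 3: at (169.5, -27.5), ∇J = (4515, -735) → (169.5, -27.5) − 0.25·(4515, -735) = (-959.25, 156.25)
u = -959.25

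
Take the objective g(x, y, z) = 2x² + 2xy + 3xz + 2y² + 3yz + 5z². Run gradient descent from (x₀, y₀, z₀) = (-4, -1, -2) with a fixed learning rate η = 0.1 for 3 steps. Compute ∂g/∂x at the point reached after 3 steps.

-2.334

∇g = (4x + 2y + 3z, 2x + 4y + 3z, 3x + 3y + 10z)
Step 1: at (-4, -1, -2), ∇g = (-24, -18, -35) → (-4, -1, -2) − 0.1·(-24, -18, -35) = (-1.6, 0.8, 1.5)
Step 2: at (-1.6, 0.8, 1.5), ∇g = (-0.3, 4.5, 12.6) → (-1.6, 0.8, 1.5) − 0.1·(-0.3, 4.5, 12.6) = (-1.57, 0.35, 0.24)
Step 3: at (-1.57, 0.35, 0.24), ∇g = (-4.86, -1.02, -1.26) → (-1.57, 0.35, 0.24) − 0.1·(-4.86, -1.02, -1.26) = (-1.084, 0.452, 0.366)
∂g/∂x at (-1.084, 0.452, 0.366) = -2.334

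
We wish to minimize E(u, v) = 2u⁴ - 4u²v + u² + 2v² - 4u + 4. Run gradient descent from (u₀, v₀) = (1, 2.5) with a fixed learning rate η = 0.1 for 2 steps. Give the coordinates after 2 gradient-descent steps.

(-5.0912, 3.444)

∇E = (8u³ - 8uv + 2u - 4, -4u² + 4v)
Step 1: at (1, 2.5), ∇E = (-14, 6) → (1, 2.5) − 0.1·(-14, 6) = (2.4, 1.9)
Step 2: at (2.4, 1.9), ∇E = (74.912, -15.44) → (2.4, 1.9) − 0.1·(74.912, -15.44) = (-5.0912, 3.444)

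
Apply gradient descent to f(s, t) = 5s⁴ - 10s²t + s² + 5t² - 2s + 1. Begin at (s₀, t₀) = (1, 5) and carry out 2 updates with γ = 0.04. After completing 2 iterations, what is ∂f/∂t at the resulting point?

-19183.2472576

∇f = (20s³ - 20st + 2s - 2, -10s² + 10t)
Step 1: at (1, 5), ∇f = (-80, 40) → (1, 5) − 0.04·(-80, 40) = (4.2, 3.4)
Step 2: at (4.2, 3.4), ∇f = (1202.56, -142.4) → (4.2, 3.4) − 0.04·(1202.56, -142.4) = (-43.9024, 9.096)
∂f/∂t at (-43.9024, 9.096) = -19183.2472576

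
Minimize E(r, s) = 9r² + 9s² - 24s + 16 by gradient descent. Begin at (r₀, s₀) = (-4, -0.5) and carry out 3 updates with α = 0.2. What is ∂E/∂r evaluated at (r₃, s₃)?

1265.472

∇E = (18r, 18s - 24)
(r₁, s₁) = (-4, -0.5) − 0.2·(-72, -33) = (10.4, 6.1)
(r₂, s₂) = (10.4, 6.1) − 0.2·(187.2, 85.8) = (-27.04, -11.06)
(r₃, s₃) = (-27.04, -11.06) − 0.2·(-486.72, -223.08) = (70.304, 33.556)
∂E/∂r at (70.304, 33.556) = 1265.472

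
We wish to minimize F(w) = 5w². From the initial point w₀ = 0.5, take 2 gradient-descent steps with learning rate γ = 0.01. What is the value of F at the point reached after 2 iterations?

F′(w) = 10w
Step 1: F′(0.5) = 5; w₁ = 0.5 − 0.01·5 = 0.45
Step 2: F′(0.45) = 4.5; w₂ = 0.45 − 0.01·4.5 = 0.405
F(0.405) = 0.820125

0.820125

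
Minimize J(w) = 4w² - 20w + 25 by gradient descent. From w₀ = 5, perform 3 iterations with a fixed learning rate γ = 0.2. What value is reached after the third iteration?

J′(w) = 8w - 20
Step 1: J′(5) = 20; w₁ = 5 − 0.2·20 = 1
Step 2: J′(1) = -12; w₂ = 1 − 0.2·(-12) = 3.4
Step 3: J′(3.4) = 7.2; w₃ = 3.4 − 0.2·7.2 = 1.96

1.96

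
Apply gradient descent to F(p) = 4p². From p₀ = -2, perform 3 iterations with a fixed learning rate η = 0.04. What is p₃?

-0.628864

F′(p) = 8p
p₁ = -2 − 0.04·(-16) = -1.36
p₂ = -1.36 − 0.04·(-10.88) = -0.9248
p₃ = -0.9248 − 0.04·(-7.3984) = -0.628864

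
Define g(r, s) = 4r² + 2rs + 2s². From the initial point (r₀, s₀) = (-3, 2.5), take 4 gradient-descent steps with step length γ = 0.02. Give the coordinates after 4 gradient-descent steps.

∇g = (8r + 2s, 2r + 4s)
(r₁, s₁) = (-3, 2.5) − 0.02·(-19, 4) = (-2.62, 2.42)
(r₂, s₂) = (-2.62, 2.42) − 0.02·(-16.12, 4.44) = (-2.2976, 2.3312)
(r₃, s₃) = (-2.2976, 2.3312) − 0.02·(-13.7184, 4.7296) = (-2.023232, 2.236608)
(r₄, s₄) = (-2.023232, 2.236608) − 0.02·(-11.71264, 4.899968) = (-1.7889792, 2.13860864)

(-1.7889792, 2.13860864)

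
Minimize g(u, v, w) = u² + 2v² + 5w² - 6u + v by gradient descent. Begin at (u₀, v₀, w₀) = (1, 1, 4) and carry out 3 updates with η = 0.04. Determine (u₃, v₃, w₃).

∇g = (2u - 6, 4v + 1, 10w)
(u₁, v₁, w₁) = (1, 1, 4) − 0.04·(-4, 5, 40) = (1.16, 0.8, 2.4)
(u₂, v₂, w₂) = (1.16, 0.8, 2.4) − 0.04·(-3.68, 4.2, 24) = (1.3072, 0.632, 1.44)
(u₃, v₃, w₃) = (1.3072, 0.632, 1.44) − 0.04·(-3.3856, 3.528, 14.4) = (1.442624, 0.49088, 0.864)

(1.442624, 0.49088, 0.864)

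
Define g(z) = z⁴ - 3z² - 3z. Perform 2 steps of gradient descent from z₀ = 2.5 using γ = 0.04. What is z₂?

g′(z) = 4z³ - 6z - 3
Step 1: g′(2.5) = 44.5; z₁ = 2.5 − 0.04·44.5 = 0.72
Step 2: g′(0.72) = -5.827008; z₂ = 0.72 − 0.04·(-5.827008) = 0.95308032

0.95308032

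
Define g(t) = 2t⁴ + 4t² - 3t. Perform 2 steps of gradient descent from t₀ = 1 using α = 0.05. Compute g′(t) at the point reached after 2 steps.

g′(t) = 8t³ + 8t - 3
t₁ = 1 − 0.05·13 = 0.35
t₂ = 0.35 − 0.05·0.143 = 0.34285
g′(t) at (0.34285) = 0.065205504793

0.065205504793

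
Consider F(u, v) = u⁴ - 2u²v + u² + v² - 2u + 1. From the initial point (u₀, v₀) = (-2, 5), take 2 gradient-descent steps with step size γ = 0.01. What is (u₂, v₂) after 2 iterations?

(-2.03228768, 4.962008)

∇F = (4u³ - 4uv + 2u - 2, -2u² + 2v)
Step 1: at (-2, 5), ∇F = (2, 2) → (-2, 5) − 0.01·(2, 2) = (-2.02, 4.98)
Step 2: at (-2.02, 4.98), ∇F = (1.228768, 1.7992) → (-2.02, 4.98) − 0.01·(1.228768, 1.7992) = (-2.03228768, 4.962008)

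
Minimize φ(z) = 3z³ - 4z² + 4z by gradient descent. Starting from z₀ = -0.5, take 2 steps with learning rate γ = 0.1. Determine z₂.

-5.2380625

φ′(z) = 9z² - 8z + 4
Step 1: φ′(-0.5) = 10.25; z₁ = -0.5 − 0.1·10.25 = -1.525
Step 2: φ′(-1.525) = 37.130625; z₂ = -1.525 − 0.1·37.130625 = -5.2380625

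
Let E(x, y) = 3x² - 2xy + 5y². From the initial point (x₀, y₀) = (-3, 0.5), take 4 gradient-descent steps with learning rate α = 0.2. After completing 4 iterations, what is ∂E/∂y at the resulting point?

∇E = (6x - 2y, -2x + 10y)
Step 1: at (-3, 0.5), ∇E = (-19, 11) → (-3, 0.5) − 0.2·(-19, 11) = (0.8, -1.7)
Step 2: at (0.8, -1.7), ∇E = (8.2, -18.6) → (0.8, -1.7) − 0.2·(8.2, -18.6) = (-0.84, 2.02)
Step 3: at (-0.84, 2.02), ∇E = (-9.08, 21.88) → (-0.84, 2.02) − 0.2·(-9.08, 21.88) = (0.976, -2.356)
Step 4: at (0.976, -2.356), ∇E = (10.568, -25.512) → (0.976, -2.356) − 0.2·(10.568, -25.512) = (-1.1376, 2.7464)
∂E/∂y at (-1.1376, 2.7464) = 29.7392

29.7392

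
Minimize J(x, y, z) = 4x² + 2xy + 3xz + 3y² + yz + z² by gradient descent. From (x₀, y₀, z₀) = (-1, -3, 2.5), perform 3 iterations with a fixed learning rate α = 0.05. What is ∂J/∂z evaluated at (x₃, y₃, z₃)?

1.984

∇J = (8x + 2y + 3z, 2x + 6y + z, 3x + y + 2z)
(x₁, y₁, z₁) = (-1, -3, 2.5) − 0.05·(-6.5, -17.5, -1) = (-0.675, -2.125, 2.55)
(x₂, y₂, z₂) = (-0.675, -2.125, 2.55) − 0.05·(-2, -11.55, 0.95) = (-0.575, -1.5475, 2.5025)
(x₃, y₃, z₃) = (-0.575, -1.5475, 2.5025) − 0.05·(-0.1875, -7.9325, 1.7325) = (-0.565625, -1.150875, 2.415875)
∂J/∂z at (-0.565625, -1.150875, 2.415875) = 1.984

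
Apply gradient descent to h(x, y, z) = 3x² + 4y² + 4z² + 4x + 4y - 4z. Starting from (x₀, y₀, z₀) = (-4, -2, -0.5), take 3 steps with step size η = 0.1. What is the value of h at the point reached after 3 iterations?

-3.195968

∇h = (6x + 4, 8y + 4, 8z - 4)
(x₁, y₁, z₁) = (-4, -2, -0.5) − 0.1·(-20, -12, -8) = (-2, -0.8, 0.3)
(x₂, y₂, z₂) = (-2, -0.8, 0.3) − 0.1·(-8, -2.4, -1.6) = (-1.2, -0.56, 0.46)
(x₃, y₃, z₃) = (-1.2, -0.56, 0.46) − 0.1·(-3.2, -0.48, -0.32) = (-0.88, -0.512, 0.492)
h(-0.88, -0.512, 0.492) = -3.195968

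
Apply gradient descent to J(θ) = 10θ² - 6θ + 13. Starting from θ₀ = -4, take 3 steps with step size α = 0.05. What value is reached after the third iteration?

0.3

J′(θ) = 20θ - 6
Step 1: J′(-4) = -86; θ₁ = -4 − 0.05·(-86) = 0.3
Step 2: J′(0.3) = 0; θ₂ = 0.3 − 0.05·0 = 0.3
Step 3: J′(0.3) = 0; θ₃ = 0.3 − 0.05·0 = 0.3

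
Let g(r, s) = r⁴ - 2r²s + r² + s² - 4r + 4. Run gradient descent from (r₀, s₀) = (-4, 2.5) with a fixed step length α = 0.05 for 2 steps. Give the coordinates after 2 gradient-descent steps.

(-68.4868, 8.941)

∇g = (4r³ - 4rs + 2r - 4, -2r² + 2s)
(r₁, s₁) = (-4, 2.5) − 0.05·(-228, -27) = (7.4, 3.85)
(r₂, s₂) = (7.4, 3.85) − 0.05·(1517.736, -101.82) = (-68.4868, 8.941)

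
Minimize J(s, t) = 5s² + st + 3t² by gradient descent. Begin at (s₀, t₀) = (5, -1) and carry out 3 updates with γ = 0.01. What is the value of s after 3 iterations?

∇J = (10s + t, s + 6t)
(s₁, t₁) = (5, -1) − 0.01·(49, -1) = (4.51, -0.99)
(s₂, t₂) = (4.51, -0.99) − 0.01·(44.11, -1.43) = (4.0689, -0.9757)
(s₃, t₃) = (4.0689, -0.9757) − 0.01·(39.7133, -1.7853) = (3.671767, -0.957847)
s = 3.671767

3.671767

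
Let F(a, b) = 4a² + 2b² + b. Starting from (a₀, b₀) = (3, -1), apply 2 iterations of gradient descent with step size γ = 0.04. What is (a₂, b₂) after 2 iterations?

(1.3872, -0.7792)

∇F = (8a, 4b + 1)
(a₁, b₁) = (3, -1) − 0.04·(24, -3) = (2.04, -0.88)
(a₂, b₂) = (2.04, -0.88) − 0.04·(16.32, -2.52) = (1.3872, -0.7792)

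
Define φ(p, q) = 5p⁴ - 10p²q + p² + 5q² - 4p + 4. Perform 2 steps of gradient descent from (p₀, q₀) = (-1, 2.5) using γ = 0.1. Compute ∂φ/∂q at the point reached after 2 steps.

∇φ = (20p³ - 20pq + 2p - 4, -10p² + 10q)
(p₁, q₁) = (-1, 2.5) − 0.1·(24, 15) = (-3.4, 1)
(p₂, q₂) = (-3.4, 1) − 0.1·(-728.88, -105.6) = (69.488, 11.56)
∂φ/∂q at (69.488, 11.56) = -48170.22144

-48170.22144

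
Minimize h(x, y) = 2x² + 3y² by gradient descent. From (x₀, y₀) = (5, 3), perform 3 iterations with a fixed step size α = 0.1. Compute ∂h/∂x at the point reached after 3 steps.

∇h = (4x, 6y)
Step 1: at (5, 3), ∇h = (20, 18) → (5, 3) − 0.1·(20, 18) = (3, 1.2)
Step 2: at (3, 1.2), ∇h = (12, 7.2) → (3, 1.2) − 0.1·(12, 7.2) = (1.8, 0.48)
Step 3: at (1.8, 0.48), ∇h = (7.2, 2.88) → (1.8, 0.48) − 0.1·(7.2, 2.88) = (1.08, 0.192)
∂h/∂x at (1.08, 0.192) = 4.32

4.32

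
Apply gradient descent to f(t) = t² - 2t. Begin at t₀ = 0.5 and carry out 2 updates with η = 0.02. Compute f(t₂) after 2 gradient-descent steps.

-0.78766336

f′(t) = 2t - 2
t₁ = 0.5 − 0.02·(-1) = 0.52
t₂ = 0.52 − 0.02·(-0.96) = 0.5392
f(0.5392) = -0.78766336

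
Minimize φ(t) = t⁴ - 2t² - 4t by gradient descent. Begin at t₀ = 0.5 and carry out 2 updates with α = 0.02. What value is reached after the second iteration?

φ′(t) = 4t³ - 4t - 4
t₁ = 0.5 − 0.02·(-5.5) = 0.61
t₂ = 0.61 − 0.02·(-5.532076) = 0.72064152

0.72064152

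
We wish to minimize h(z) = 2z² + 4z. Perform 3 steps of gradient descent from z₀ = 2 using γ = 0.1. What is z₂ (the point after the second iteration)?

0.08

h′(z) = 4z + 4
z₁ = 2 − 0.1·12 = 0.8
z₂ = 0.8 − 0.1·7.2 = 0.08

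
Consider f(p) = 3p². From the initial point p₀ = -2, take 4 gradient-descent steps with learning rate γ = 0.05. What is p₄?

f′(p) = 6p
Step 1: f′(-2) = -12; p₁ = -2 − 0.05·(-12) = -1.4
Step 2: f′(-1.4) = -8.4; p₂ = -1.4 − 0.05·(-8.4) = -0.98
Step 3: f′(-0.98) = -5.88; p₃ = -0.98 − 0.05·(-5.88) = -0.686
Step 4: f′(-0.686) = -4.116; p₄ = -0.686 − 0.05·(-4.116) = -0.4802

-0.4802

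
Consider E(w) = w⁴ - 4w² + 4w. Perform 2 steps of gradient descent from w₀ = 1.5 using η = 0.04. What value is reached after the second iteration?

1.19405568

E′(w) = 4w³ - 8w + 4
Step 1: E′(1.5) = 5.5; w₁ = 1.5 − 0.04·5.5 = 1.28
Step 2: E′(1.28) = 2.148608; w₂ = 1.28 − 0.04·2.148608 = 1.19405568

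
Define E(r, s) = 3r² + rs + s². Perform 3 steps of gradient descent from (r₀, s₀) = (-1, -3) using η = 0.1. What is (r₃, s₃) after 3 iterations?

(0.259, -1.483)

∇E = (6r + s, r + 2s)
Step 1: at (-1, -3), ∇E = (-9, -7) → (-1, -3) − 0.1·(-9, -7) = (-0.1, -2.3)
Step 2: at (-0.1, -2.3), ∇E = (-2.9, -4.7) → (-0.1, -2.3) − 0.1·(-2.9, -4.7) = (0.19, -1.83)
Step 3: at (0.19, -1.83), ∇E = (-0.69, -3.47) → (0.19, -1.83) − 0.1·(-0.69, -3.47) = (0.259, -1.483)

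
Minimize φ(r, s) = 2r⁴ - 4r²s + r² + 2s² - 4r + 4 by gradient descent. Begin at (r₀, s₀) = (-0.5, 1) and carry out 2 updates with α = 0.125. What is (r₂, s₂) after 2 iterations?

∇φ = (8r³ - 8rs + 2r - 4, -4r² + 4s)
Step 1: at (-0.5, 1), ∇φ = (-2, 3) → (-0.5, 1) − 0.125·(-2, 3) = (-0.25, 0.625)
Step 2: at (-0.25, 0.625), ∇φ = (-3.375, 2.25) → (-0.25, 0.625) − 0.125·(-3.375, 2.25) = (0.171875, 0.34375)

(0.171875, 0.34375)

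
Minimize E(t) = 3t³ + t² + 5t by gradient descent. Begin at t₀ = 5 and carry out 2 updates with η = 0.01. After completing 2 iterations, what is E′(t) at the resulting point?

E′(t) = 9t² + 2t + 5
t₁ = 5 − 0.01·240 = 2.6
t₂ = 2.6 − 0.01·71.04 = 1.8896
E′(t) at (1.8896) = 40.91449344

40.91449344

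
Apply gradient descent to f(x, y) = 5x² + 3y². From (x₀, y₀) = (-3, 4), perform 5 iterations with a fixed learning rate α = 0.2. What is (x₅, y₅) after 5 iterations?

∇f = (10x, 6y)
(x₁, y₁) = (-3, 4) − 0.2·(-30, 24) = (3, -0.8)
(x₂, y₂) = (3, -0.8) − 0.2·(30, -4.8) = (-3, 0.16)
(x₃, y₃) = (-3, 0.16) − 0.2·(-30, 0.96) = (3, -0.032)
(x₄, y₄) = (3, -0.032) − 0.2·(30, -0.192) = (-3, 0.0064)
(x₅, y₅) = (-3, 0.0064) − 0.2·(-30, 0.0384) = (3, -0.00128)

(3, -0.00128)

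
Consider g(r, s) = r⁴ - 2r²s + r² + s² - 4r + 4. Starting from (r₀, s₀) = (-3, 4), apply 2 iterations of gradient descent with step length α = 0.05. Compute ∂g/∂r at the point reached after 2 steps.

-14.4033125

∇g = (4r³ - 4rs + 2r - 4, -2r² + 2s)
Step 1: at (-3, 4), ∇g = (-70, -10) → (-3, 4) − 0.05·(-70, -10) = (0.5, 4.5)
Step 2: at (0.5, 4.5), ∇g = (-11.5, 8.5) → (0.5, 4.5) − 0.05·(-11.5, 8.5) = (1.075, 4.075)
∂g/∂r at (1.075, 4.075) = -14.4033125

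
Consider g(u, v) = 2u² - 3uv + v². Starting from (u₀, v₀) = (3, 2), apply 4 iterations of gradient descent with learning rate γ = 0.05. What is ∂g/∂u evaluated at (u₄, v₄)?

∇g = (4u - 3v, -3u + 2v)
Step 1: at (3, 2), ∇g = (6, -5) → (3, 2) − 0.05·(6, -5) = (2.7, 2.25)
Step 2: at (2.7, 2.25), ∇g = (4.05, -3.6) → (2.7, 2.25) − 0.05·(4.05, -3.6) = (2.4975, 2.43)
Step 3: at (2.4975, 2.43), ∇g = (2.7, -2.6325) → (2.4975, 2.43) − 0.05·(2.7, -2.6325) = (2.3625, 2.561625)
Step 4: at (2.3625, 2.561625), ∇g = (1.765125, -1.96425) → (2.3625, 2.561625) − 0.05·(1.765125, -1.96425) = (2.27424375, 2.6598375)
∂g/∂u at (2.27424375, 2.6598375) = 1.1174625

1.1174625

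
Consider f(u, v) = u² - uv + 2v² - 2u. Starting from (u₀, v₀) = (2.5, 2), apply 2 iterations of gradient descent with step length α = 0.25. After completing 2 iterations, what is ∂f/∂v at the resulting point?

0.46875

∇f = (2u - v - 2, -u + 4v)
Step 1: at (2.5, 2), ∇f = (1, 5.5) → (2.5, 2) − 0.25·(1, 5.5) = (2.25, 0.625)
Step 2: at (2.25, 0.625), ∇f = (1.875, 0.25) → (2.25, 0.625) − 0.25·(1.875, 0.25) = (1.78125, 0.5625)
∂f/∂v at (1.78125, 0.5625) = 0.46875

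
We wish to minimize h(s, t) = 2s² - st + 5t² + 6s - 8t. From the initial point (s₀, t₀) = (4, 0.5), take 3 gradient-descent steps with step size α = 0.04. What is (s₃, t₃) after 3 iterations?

∇h = (4s - t + 6, -s + 10t - 8)
(s₁, t₁) = (4, 0.5) − 0.04·(21.5, -7) = (3.14, 0.78)
(s₂, t₂) = (3.14, 0.78) − 0.04·(17.78, -3.34) = (2.4288, 0.9136)
(s₃, t₃) = (2.4288, 0.9136) − 0.04·(14.8016, -1.2928) = (1.836736, 0.965312)

(1.836736, 0.965312)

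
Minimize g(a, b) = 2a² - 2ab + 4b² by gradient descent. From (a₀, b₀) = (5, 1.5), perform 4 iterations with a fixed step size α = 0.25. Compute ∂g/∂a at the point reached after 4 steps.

∇g = (4a - 2b, -2a + 8b)
(a₁, b₁) = (5, 1.5) − 0.25·(17, 2) = (0.75, 1)
(a₂, b₂) = (0.75, 1) − 0.25·(1, 6.5) = (0.5, -0.625)
(a₃, b₃) = (0.5, -0.625) − 0.25·(3.25, -6) = (-0.3125, 0.875)
(a₄, b₄) = (-0.3125, 0.875) − 0.25·(-3, 7.625) = (0.4375, -1.03125)
∂g/∂a at (0.4375, -1.03125) = 3.8125

3.8125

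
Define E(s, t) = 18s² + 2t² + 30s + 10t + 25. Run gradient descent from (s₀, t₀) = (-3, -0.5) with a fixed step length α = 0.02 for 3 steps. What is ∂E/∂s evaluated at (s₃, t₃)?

-1.712256

∇E = (36s + 30, 4t + 10)
(s₁, t₁) = (-3, -0.5) − 0.02·(-78, 8) = (-1.44, -0.66)
(s₂, t₂) = (-1.44, -0.66) − 0.02·(-21.84, 7.36) = (-1.0032, -0.8072)
(s₃, t₃) = (-1.0032, -0.8072) − 0.02·(-6.1152, 6.7712) = (-0.880896, -0.942624)
∂E/∂s at (-0.880896, -0.942624) = -1.712256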